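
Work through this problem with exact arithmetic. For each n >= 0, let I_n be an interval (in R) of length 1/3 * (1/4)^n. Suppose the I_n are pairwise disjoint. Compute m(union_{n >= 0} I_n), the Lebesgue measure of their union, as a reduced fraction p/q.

By countable additivity of the Lebesgue measure on pairwise disjoint measurable sets,
  m(union_{n >= 0} I_n) = sum_{n >= 0} m(I_n) = sum_{n >= 0} a * r^n,
  with a = 1/3 and r = 1/4.
Since 0 < r = 1/4 < 1, the geometric series converges:
  sum_{n >= 0} a * r^n = a / (1 - r).
  = 1/3 / (1 - 1/4)
  = 1/3 / (3/4)
  = 4/9.

4/9


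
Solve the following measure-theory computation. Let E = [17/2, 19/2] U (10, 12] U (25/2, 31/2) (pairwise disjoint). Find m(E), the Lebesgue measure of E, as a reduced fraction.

For pairwise disjoint intervals, m(union_i I_i) = sum_i m(I_i),
and m is invariant under swapping open/closed endpoints (single points have measure 0).
So m(E) = sum_i (b_i - a_i).
  I_1 has length 19/2 - 17/2 = 1.
  I_2 has length 12 - 10 = 2.
  I_3 has length 31/2 - 25/2 = 3.
Summing:
  m(E) = 1 + 2 + 3 = 6.

6


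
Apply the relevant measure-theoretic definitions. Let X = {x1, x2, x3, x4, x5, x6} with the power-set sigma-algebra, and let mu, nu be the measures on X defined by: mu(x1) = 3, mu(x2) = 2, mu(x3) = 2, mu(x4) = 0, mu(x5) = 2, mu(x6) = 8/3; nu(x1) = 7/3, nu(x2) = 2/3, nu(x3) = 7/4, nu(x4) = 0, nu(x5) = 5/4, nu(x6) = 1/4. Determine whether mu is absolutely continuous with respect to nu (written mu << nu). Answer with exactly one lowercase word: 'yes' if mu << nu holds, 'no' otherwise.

mu << nu means: every nu-null measurable set is also mu-null; equivalently, for every atom x, if nu({x}) = 0 then mu({x}) = 0.
Checking each atom:
  x1: nu = 7/3 > 0 -> no constraint.
  x2: nu = 2/3 > 0 -> no constraint.
  x3: nu = 7/4 > 0 -> no constraint.
  x4: nu = 0, mu = 0 -> consistent with mu << nu.
  x5: nu = 5/4 > 0 -> no constraint.
  x6: nu = 1/4 > 0 -> no constraint.
No atom violates the condition. Therefore mu << nu.

yes


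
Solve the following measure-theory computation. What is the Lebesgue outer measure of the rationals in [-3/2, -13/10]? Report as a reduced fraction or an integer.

E = Q cap [-3/2, -13/10] is a subset of Q, which is countable. Enumerate Q = {q_1, q_2, ...}; for any eps > 0, cover q_k by the open interval (q_k - eps/2^(k+1), q_k + eps/2^(k+1)), of length eps/2^k. The total cover length is sum_{k>=1} eps/2^k = eps. Hence m*(E) <= m*(Q) <= eps for every eps > 0, and since outer measure is non-negative, m*(E) = 0.

0


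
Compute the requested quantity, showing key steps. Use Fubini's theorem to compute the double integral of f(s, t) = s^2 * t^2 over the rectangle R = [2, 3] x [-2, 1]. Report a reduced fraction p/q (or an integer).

f(s, t) is a tensor product of a function of s and a function of t, and both factors are bounded continuous (hence Lebesgue integrable) on the rectangle, so Fubini's theorem applies:
  integral_R f d(m x m) = (integral_a1^b1 s^2 ds) * (integral_a2^b2 t^2 dt).
Inner integral in s: integral_{2}^{3} s^2 ds = (3^3 - 2^3)/3
  = 19/3.
Inner integral in t: integral_{-2}^{1} t^2 dt = (1^3 - (-2)^3)/3
  = 3.
Product: (19/3) * (3) = 19.

19


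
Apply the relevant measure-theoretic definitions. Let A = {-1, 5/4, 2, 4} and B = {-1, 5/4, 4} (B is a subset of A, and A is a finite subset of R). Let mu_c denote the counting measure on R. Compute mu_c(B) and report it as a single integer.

Counting measure assigns mu_c(E) = |E| (number of elements) when E is finite.
B has 3 element(s), so mu_c(B) = 3.

3


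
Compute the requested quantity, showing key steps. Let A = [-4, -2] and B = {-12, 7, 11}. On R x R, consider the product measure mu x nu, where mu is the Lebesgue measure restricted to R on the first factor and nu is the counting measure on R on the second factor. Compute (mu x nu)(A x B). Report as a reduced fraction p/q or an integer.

For a measurable rectangle A x B, the product measure satisfies
  (mu x nu)(A x B) = mu(A) * nu(B).
  mu(A) = 2.
  nu(B) = 3.
  (mu x nu)(A x B) = 2 * 3 = 6.

6


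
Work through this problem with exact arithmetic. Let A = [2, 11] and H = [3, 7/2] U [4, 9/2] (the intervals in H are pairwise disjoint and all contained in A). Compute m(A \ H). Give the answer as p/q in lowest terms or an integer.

The ambient interval has length m(A) = 11 - 2 = 9.
Since the holes are disjoint and sit inside A, by finite additivity
  m(H) = sum_i (b_i - a_i), and m(A \ H) = m(A) - m(H).
Computing the hole measures:
  m(H_1) = 7/2 - 3 = 1/2.
  m(H_2) = 9/2 - 4 = 1/2.
Summed: m(H) = 1/2 + 1/2 = 1.
So m(A \ H) = 9 - 1 = 8.

8


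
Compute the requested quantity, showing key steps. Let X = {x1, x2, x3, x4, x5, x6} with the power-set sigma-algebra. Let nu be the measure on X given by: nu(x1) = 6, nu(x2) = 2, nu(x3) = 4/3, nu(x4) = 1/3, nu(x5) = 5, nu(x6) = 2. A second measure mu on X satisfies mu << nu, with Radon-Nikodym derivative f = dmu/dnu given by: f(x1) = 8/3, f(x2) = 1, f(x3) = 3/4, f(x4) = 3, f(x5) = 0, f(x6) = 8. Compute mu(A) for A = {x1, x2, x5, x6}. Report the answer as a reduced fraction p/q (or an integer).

By the defining property of the Radon-Nikodym derivative, for every measurable set A,
  mu(A) = integral_A f dnu.
Since nu is a discrete measure concentrated on the atoms of X, the integral over A reduces to the sum
  mu(A) = sum_{x in A} f(x) * nu({x}).
Computing each term:
  x1: f(x1) * nu(x1) = 8/3 * 6 = 16.
  x2: f(x2) * nu(x2) = 1 * 2 = 2.
  x5: f(x5) * nu(x5) = 0 * 5 = 0.
  x6: f(x6) * nu(x6) = 8 * 2 = 16.
Summing: mu(A) = 16 + 2 + 0 + 16 = 34.

34


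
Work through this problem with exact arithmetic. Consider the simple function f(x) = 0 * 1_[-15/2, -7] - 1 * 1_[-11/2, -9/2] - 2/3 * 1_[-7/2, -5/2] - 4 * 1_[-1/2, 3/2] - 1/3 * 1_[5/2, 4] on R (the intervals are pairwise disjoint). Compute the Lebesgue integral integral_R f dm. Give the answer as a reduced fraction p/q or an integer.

For a simple function f = sum_i c_i * 1_{A_i} with disjoint A_i,
  integral f dm = sum_i c_i * m(A_i).
Lengths of the A_i:
  m(A_1) = -7 - (-15/2) = 1/2.
  m(A_2) = -9/2 - (-11/2) = 1.
  m(A_3) = -5/2 - (-7/2) = 1.
  m(A_4) = 3/2 - (-1/2) = 2.
  m(A_5) = 4 - 5/2 = 3/2.
Contributions c_i * m(A_i):
  (0) * (1/2) = 0.
  (-1) * (1) = -1.
  (-2/3) * (1) = -2/3.
  (-4) * (2) = -8.
  (-1/3) * (3/2) = -1/2.
Total: 0 - 1 - 2/3 - 8 - 1/2 = -61/6.

-61/6


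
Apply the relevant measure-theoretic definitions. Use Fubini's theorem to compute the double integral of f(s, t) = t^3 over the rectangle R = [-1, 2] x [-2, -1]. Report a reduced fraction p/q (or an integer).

f(s, t) is a tensor product of a function of s and a function of t, and both factors are bounded continuous (hence Lebesgue integrable) on the rectangle, so Fubini's theorem applies:
  integral_R f d(m x m) = (integral_a1^b1 1 ds) * (integral_a2^b2 t^3 dt).
Inner integral in s: integral_{-1}^{2} 1 ds = (2^1 - (-1)^1)/1
  = 3.
Inner integral in t: integral_{-2}^{-1} t^3 dt = ((-1)^4 - (-2)^4)/4
  = -15/4.
Product: (3) * (-15/4) = -45/4.

-45/4


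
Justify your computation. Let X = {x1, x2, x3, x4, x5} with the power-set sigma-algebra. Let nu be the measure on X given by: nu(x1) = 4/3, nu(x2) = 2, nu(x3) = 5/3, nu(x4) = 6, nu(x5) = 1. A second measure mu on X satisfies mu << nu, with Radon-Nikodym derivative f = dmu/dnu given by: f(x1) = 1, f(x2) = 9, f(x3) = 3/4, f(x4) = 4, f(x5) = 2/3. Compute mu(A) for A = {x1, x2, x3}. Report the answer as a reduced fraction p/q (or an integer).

By the defining property of the Radon-Nikodym derivative, for every measurable set A,
  mu(A) = integral_A f dnu.
Since nu is a discrete measure concentrated on the atoms of X, the integral over A reduces to the sum
  mu(A) = sum_{x in A} f(x) * nu({x}).
Computing each term:
  x1: f(x1) * nu(x1) = 1 * 4/3 = 4/3.
  x2: f(x2) * nu(x2) = 9 * 2 = 18.
  x3: f(x3) * nu(x3) = 3/4 * 5/3 = 5/4.
Summing: mu(A) = 4/3 + 18 + 5/4 = 247/12.

247/12


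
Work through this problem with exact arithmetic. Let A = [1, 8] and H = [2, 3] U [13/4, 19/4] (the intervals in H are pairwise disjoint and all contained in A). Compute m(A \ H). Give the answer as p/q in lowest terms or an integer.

The ambient interval has length m(A) = 8 - 1 = 7.
Since the holes are disjoint and sit inside A, by finite additivity
  m(H) = sum_i (b_i - a_i), and m(A \ H) = m(A) - m(H).
Computing the hole measures:
  m(H_1) = 3 - 2 = 1.
  m(H_2) = 19/4 - 13/4 = 3/2.
Summed: m(H) = 1 + 3/2 = 5/2.
So m(A \ H) = 7 - 5/2 = 9/2.

9/2


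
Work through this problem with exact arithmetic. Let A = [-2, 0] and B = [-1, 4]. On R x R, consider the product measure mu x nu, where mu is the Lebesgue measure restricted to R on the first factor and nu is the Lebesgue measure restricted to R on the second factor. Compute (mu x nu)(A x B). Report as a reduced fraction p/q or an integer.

For a measurable rectangle A x B, the product measure satisfies
  (mu x nu)(A x B) = mu(A) * nu(B).
  mu(A) = 2.
  nu(B) = 5.
  (mu x nu)(A x B) = 2 * 5 = 10.

10


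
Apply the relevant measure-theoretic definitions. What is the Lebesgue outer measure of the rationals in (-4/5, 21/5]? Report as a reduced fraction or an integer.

Q cap (-4/5, 21/5] is countable; list its elements as q_1, q_2, ... . Fix eps > 0 and cover the k-th point by an interval of length eps * 2^(-k). The cover has total length eps * sum_{k>=1} 2^(-k) = eps, so by definition of outer measure m*(Q cap (-4/5, 21/5]) <= eps. Since eps was arbitrary and m* >= 0, the outer measure is 0.

0


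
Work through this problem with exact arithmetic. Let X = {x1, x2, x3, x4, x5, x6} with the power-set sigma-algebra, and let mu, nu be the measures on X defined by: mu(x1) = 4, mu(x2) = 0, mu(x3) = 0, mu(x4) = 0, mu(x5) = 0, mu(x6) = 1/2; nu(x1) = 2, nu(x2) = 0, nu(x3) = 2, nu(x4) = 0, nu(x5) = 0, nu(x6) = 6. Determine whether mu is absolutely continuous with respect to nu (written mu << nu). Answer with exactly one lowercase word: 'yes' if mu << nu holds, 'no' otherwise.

mu << nu means: every nu-null measurable set is also mu-null; equivalently, for every atom x, if nu({x}) = 0 then mu({x}) = 0.
Checking each atom:
  x1: nu = 2 > 0 -> no constraint.
  x2: nu = 0, mu = 0 -> consistent with mu << nu.
  x3: nu = 2 > 0 -> no constraint.
  x4: nu = 0, mu = 0 -> consistent with mu << nu.
  x5: nu = 0, mu = 0 -> consistent with mu << nu.
  x6: nu = 6 > 0 -> no constraint.
No atom violates the condition. Therefore mu << nu.

yes


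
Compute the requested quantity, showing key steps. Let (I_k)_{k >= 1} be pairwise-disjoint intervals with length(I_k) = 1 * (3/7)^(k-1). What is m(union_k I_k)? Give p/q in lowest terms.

By countable additivity of the Lebesgue measure on pairwise disjoint measurable sets,
  m(union_{k >= 1} I_k) = sum_{k >= 1} m(I_k) = sum_{k >= 1} a * r^(k-1),
  with a = 1 and r = 3/7.
Since 0 < r = 3/7 < 1, the geometric series converges:
  sum_{k >= 1} a * r^(k-1) = a / (1 - r).
  = 1 / (1 - 3/7)
  = 1 / (4/7)
  = 7/4.

7/4


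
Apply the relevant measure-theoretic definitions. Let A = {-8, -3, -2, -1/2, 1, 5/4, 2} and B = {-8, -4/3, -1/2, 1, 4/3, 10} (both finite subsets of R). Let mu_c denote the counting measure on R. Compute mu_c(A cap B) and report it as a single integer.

Counting measure on a finite set equals cardinality. mu_c(A cap B) = |A cap B| (elements appearing in both).
Enumerating the elements of A that also lie in B gives 3 element(s).
So mu_c(A cap B) = 3.

3


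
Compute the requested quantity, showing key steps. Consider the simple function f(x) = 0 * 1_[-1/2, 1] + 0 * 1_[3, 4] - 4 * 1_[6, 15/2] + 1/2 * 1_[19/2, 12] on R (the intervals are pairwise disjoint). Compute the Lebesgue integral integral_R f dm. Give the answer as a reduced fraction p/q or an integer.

For a simple function f = sum_i c_i * 1_{A_i} with disjoint A_i,
  integral f dm = sum_i c_i * m(A_i).
Lengths of the A_i:
  m(A_1) = 1 - (-1/2) = 3/2.
  m(A_2) = 4 - 3 = 1.
  m(A_3) = 15/2 - 6 = 3/2.
  m(A_4) = 12 - 19/2 = 5/2.
Contributions c_i * m(A_i):
  (0) * (3/2) = 0.
  (0) * (1) = 0.
  (-4) * (3/2) = -6.
  (1/2) * (5/2) = 5/4.
Total: 0 + 0 - 6 + 5/4 = -19/4.

-19/4


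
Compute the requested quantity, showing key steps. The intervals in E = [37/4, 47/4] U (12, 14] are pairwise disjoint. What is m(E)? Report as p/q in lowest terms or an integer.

For pairwise disjoint intervals, m(union_i I_i) = sum_i m(I_i),
and m is invariant under swapping open/closed endpoints (single points have measure 0).
So m(E) = sum_i (b_i - a_i).
  I_1 has length 47/4 - 37/4 = 5/2.
  I_2 has length 14 - 12 = 2.
Summing:
  m(E) = 5/2 + 2 = 9/2.

9/2


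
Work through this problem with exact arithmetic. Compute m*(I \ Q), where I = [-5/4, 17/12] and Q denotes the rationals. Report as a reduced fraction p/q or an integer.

The interval I = [-5/4, 17/12] has m(I) = 17/12 - (-5/4) = 8/3 (endpoints are measure-zero, so open/closed/half-open agree). Write I = (I cap Q) u (I \ Q). The rationals in I are countable, so m*(I cap Q) = 0 (cover each rational by intervals whose total length is arbitrarily small). By countable subadditivity m*(I) <= m*(I cap Q) + m*(I \ Q), hence m*(I \ Q) >= m(I) = 8/3. The reverse inequality m*(I \ Q) <= m*(I) = 8/3 is trivial since (I \ Q) is a subset of I. Therefore m*(I \ Q) = 8/3.

8/3


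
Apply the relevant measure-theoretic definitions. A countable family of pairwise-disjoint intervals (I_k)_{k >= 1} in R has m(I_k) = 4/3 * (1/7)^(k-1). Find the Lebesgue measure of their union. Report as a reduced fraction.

By countable additivity of the Lebesgue measure on pairwise disjoint measurable sets,
  m(union_{k >= 1} I_k) = sum_{k >= 1} m(I_k) = sum_{k >= 1} a * r^(k-1),
  with a = 4/3 and r = 1/7.
Since 0 < r = 1/7 < 1, the geometric series converges:
  sum_{k >= 1} a * r^(k-1) = a / (1 - r).
  = 4/3 / (1 - 1/7)
  = 4/3 / (6/7)
  = 14/9.

14/9


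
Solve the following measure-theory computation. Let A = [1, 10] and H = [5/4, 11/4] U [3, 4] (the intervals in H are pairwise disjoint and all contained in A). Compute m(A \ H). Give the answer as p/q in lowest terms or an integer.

The ambient interval has length m(A) = 10 - 1 = 9.
Since the holes are disjoint and sit inside A, by finite additivity
  m(H) = sum_i (b_i - a_i), and m(A \ H) = m(A) - m(H).
Computing the hole measures:
  m(H_1) = 11/4 - 5/4 = 3/2.
  m(H_2) = 4 - 3 = 1.
Summed: m(H) = 3/2 + 1 = 5/2.
So m(A \ H) = 9 - 5/2 = 13/2.

13/2


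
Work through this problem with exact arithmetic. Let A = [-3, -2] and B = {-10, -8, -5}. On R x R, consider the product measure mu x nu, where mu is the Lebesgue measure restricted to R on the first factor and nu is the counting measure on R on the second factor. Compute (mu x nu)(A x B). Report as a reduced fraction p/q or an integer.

For a measurable rectangle A x B, the product measure satisfies
  (mu x nu)(A x B) = mu(A) * nu(B).
  mu(A) = 1.
  nu(B) = 3.
  (mu x nu)(A x B) = 1 * 3 = 3.

3


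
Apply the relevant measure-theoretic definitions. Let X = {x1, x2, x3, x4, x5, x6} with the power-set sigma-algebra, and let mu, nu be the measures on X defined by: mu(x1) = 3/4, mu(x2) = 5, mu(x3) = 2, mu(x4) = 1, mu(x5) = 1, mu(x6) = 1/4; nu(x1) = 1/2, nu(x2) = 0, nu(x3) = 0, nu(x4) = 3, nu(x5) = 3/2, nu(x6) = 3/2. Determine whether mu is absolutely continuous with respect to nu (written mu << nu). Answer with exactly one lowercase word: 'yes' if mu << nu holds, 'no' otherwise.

mu << nu means: every nu-null measurable set is also mu-null; equivalently, for every atom x, if nu({x}) = 0 then mu({x}) = 0.
Checking each atom:
  x1: nu = 1/2 > 0 -> no constraint.
  x2: nu = 0, mu = 5 > 0 -> violates mu << nu.
  x3: nu = 0, mu = 2 > 0 -> violates mu << nu.
  x4: nu = 3 > 0 -> no constraint.
  x5: nu = 3/2 > 0 -> no constraint.
  x6: nu = 3/2 > 0 -> no constraint.
The atom(s) x2, x3 violate the condition (nu = 0 but mu > 0). Therefore mu is NOT absolutely continuous w.r.t. nu.

no


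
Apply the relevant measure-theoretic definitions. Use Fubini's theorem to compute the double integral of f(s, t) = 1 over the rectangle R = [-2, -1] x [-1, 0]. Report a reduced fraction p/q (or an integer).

f(s, t) is a tensor product of a function of s and a function of t, and both factors are bounded continuous (hence Lebesgue integrable) on the rectangle, so Fubini's theorem applies:
  integral_R f d(m x m) = (integral_a1^b1 1 ds) * (integral_a2^b2 1 dt).
Inner integral in s: integral_{-2}^{-1} 1 ds = ((-1)^1 - (-2)^1)/1
  = 1.
Inner integral in t: integral_{-1}^{0} 1 dt = (0^1 - (-1)^1)/1
  = 1.
Product: (1) * (1) = 1.

1


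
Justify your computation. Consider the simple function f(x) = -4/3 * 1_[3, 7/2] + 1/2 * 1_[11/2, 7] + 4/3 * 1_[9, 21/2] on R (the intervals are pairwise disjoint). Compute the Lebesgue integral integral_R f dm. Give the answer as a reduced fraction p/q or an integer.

For a simple function f = sum_i c_i * 1_{A_i} with disjoint A_i,
  integral f dm = sum_i c_i * m(A_i).
Lengths of the A_i:
  m(A_1) = 7/2 - 3 = 1/2.
  m(A_2) = 7 - 11/2 = 3/2.
  m(A_3) = 21/2 - 9 = 3/2.
Contributions c_i * m(A_i):
  (-4/3) * (1/2) = -2/3.
  (1/2) * (3/2) = 3/4.
  (4/3) * (3/2) = 2.
Total: -2/3 + 3/4 + 2 = 25/12.

25/12


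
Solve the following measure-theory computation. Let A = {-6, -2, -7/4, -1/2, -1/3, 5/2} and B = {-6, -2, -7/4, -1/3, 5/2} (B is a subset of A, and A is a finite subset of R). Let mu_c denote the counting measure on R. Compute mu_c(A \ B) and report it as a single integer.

Counting measure assigns mu_c(E) = |E| (number of elements) when E is finite. For B subset A, A \ B is the set of elements of A not in B, so |A \ B| = |A| - |B|.
|A| = 6, |B| = 5, so mu_c(A \ B) = 6 - 5 = 1.

1


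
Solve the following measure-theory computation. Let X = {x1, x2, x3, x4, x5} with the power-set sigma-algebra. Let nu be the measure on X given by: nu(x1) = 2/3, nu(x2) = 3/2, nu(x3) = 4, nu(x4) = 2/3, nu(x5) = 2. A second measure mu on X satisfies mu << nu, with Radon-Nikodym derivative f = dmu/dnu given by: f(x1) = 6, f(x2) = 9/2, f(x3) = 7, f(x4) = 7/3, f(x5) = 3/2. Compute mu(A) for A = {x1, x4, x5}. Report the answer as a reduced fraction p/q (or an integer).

By the defining property of the Radon-Nikodym derivative, for every measurable set A,
  mu(A) = integral_A f dnu.
Since nu is a discrete measure concentrated on the atoms of X, the integral over A reduces to the sum
  mu(A) = sum_{x in A} f(x) * nu({x}).
Computing each term:
  x1: f(x1) * nu(x1) = 6 * 2/3 = 4.
  x4: f(x4) * nu(x4) = 7/3 * 2/3 = 14/9.
  x5: f(x5) * nu(x5) = 3/2 * 2 = 3.
Summing: mu(A) = 4 + 14/9 + 3 = 77/9.

77/9


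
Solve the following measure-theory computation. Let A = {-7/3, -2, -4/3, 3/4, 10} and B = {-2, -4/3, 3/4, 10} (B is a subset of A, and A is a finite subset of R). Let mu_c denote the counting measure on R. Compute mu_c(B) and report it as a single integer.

Counting measure assigns mu_c(E) = |E| (number of elements) when E is finite.
B has 4 element(s), so mu_c(B) = 4.

4


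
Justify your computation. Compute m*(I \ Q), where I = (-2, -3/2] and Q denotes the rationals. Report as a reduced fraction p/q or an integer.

The interval I = (-2, -3/2] has m(I) = -3/2 - (-2) = 1/2 (endpoints are measure-zero, so open/closed/half-open agree). Write I = (I cap Q) u (I \ Q). The rationals in I are countable, so m*(I cap Q) = 0 (cover each rational by intervals whose total length is arbitrarily small). By countable subadditivity m*(I) <= m*(I cap Q) + m*(I \ Q), hence m*(I \ Q) >= m(I) = 1/2. The reverse inequality m*(I \ Q) <= m*(I) = 1/2 is trivial since (I \ Q) is a subset of I. Therefore m*(I \ Q) = 1/2.

1/2


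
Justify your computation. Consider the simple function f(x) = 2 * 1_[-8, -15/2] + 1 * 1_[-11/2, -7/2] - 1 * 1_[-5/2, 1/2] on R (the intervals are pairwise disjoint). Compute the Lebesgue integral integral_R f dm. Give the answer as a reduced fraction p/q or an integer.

For a simple function f = sum_i c_i * 1_{A_i} with disjoint A_i,
  integral f dm = sum_i c_i * m(A_i).
Lengths of the A_i:
  m(A_1) = -15/2 - (-8) = 1/2.
  m(A_2) = -7/2 - (-11/2) = 2.
  m(A_3) = 1/2 - (-5/2) = 3.
Contributions c_i * m(A_i):
  (2) * (1/2) = 1.
  (1) * (2) = 2.
  (-1) * (3) = -3.
Total: 1 + 2 - 3 = 0.

0


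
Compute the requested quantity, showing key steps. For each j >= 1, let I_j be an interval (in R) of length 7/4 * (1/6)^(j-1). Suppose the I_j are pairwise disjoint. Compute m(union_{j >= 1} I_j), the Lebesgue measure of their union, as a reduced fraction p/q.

By countable additivity of the Lebesgue measure on pairwise disjoint measurable sets,
  m(union_{j >= 1} I_j) = sum_{j >= 1} m(I_j) = sum_{j >= 1} a * r^(j-1),
  with a = 7/4 and r = 1/6.
Since 0 < r = 1/6 < 1, the geometric series converges:
  sum_{j >= 1} a * r^(j-1) = a / (1 - r).
  = 7/4 / (1 - 1/6)
  = 7/4 / (5/6)
  = 21/10.

21/10


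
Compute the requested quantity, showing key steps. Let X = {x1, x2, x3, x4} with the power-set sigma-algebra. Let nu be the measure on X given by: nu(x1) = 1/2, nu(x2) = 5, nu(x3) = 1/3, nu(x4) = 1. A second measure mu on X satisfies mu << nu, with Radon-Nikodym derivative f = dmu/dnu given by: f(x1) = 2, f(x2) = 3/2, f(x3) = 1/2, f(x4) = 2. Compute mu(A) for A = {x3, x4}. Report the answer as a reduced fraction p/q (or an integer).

By the defining property of the Radon-Nikodym derivative, for every measurable set A,
  mu(A) = integral_A f dnu.
Since nu is a discrete measure concentrated on the atoms of X, the integral over A reduces to the sum
  mu(A) = sum_{x in A} f(x) * nu({x}).
Computing each term:
  x3: f(x3) * nu(x3) = 1/2 * 1/3 = 1/6.
  x4: f(x4) * nu(x4) = 2 * 1 = 2.
Summing: mu(A) = 1/6 + 2 = 13/6.

13/6


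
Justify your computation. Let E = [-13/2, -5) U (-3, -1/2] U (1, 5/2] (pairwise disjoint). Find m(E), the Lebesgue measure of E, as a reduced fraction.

For pairwise disjoint intervals, m(union_i I_i) = sum_i m(I_i),
and m is invariant under swapping open/closed endpoints (single points have measure 0).
So m(E) = sum_i (b_i - a_i).
  I_1 has length -5 - (-13/2) = 3/2.
  I_2 has length -1/2 - (-3) = 5/2.
  I_3 has length 5/2 - 1 = 3/2.
Summing:
  m(E) = 3/2 + 5/2 + 3/2 = 11/2.

11/2


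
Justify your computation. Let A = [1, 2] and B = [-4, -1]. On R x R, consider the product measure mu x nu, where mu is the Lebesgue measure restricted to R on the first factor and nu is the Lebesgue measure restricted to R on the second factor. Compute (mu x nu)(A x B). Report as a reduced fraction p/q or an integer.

For a measurable rectangle A x B, the product measure satisfies
  (mu x nu)(A x B) = mu(A) * nu(B).
  mu(A) = 1.
  nu(B) = 3.
  (mu x nu)(A x B) = 1 * 3 = 3.

3


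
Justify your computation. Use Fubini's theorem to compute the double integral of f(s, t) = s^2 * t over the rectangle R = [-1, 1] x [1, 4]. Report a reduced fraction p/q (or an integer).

f(s, t) is a tensor product of a function of s and a function of t, and both factors are bounded continuous (hence Lebesgue integrable) on the rectangle, so Fubini's theorem applies:
  integral_R f d(m x m) = (integral_a1^b1 s^2 ds) * (integral_a2^b2 t dt).
Inner integral in s: integral_{-1}^{1} s^2 ds = (1^3 - (-1)^3)/3
  = 2/3.
Inner integral in t: integral_{1}^{4} t dt = (4^2 - 1^2)/2
  = 15/2.
Product: (2/3) * (15/2) = 5.

5


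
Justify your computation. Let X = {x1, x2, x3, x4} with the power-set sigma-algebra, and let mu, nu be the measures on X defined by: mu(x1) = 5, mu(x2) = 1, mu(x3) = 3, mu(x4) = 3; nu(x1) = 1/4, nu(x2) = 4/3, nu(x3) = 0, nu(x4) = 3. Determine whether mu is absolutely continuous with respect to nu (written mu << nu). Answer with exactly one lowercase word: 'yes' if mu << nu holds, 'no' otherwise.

mu << nu means: every nu-null measurable set is also mu-null; equivalently, for every atom x, if nu({x}) = 0 then mu({x}) = 0.
Checking each atom:
  x1: nu = 1/4 > 0 -> no constraint.
  x2: nu = 4/3 > 0 -> no constraint.
  x3: nu = 0, mu = 3 > 0 -> violates mu << nu.
  x4: nu = 3 > 0 -> no constraint.
The atom(s) x3 violate the condition (nu = 0 but mu > 0). Therefore mu is NOT absolutely continuous w.r.t. nu.

no


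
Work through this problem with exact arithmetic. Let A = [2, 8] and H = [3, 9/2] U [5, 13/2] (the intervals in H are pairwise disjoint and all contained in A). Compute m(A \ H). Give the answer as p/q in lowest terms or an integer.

The ambient interval has length m(A) = 8 - 2 = 6.
Since the holes are disjoint and sit inside A, by finite additivity
  m(H) = sum_i (b_i - a_i), and m(A \ H) = m(A) - m(H).
Computing the hole measures:
  m(H_1) = 9/2 - 3 = 3/2.
  m(H_2) = 13/2 - 5 = 3/2.
Summed: m(H) = 3/2 + 3/2 = 3.
So m(A \ H) = 6 - 3 = 3.

3


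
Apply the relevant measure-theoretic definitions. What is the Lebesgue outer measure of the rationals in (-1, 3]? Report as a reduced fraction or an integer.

The set Q cap (-1, 3] is countable (a subset of the countable set Q). Lebesgue outer measure of any countable set is 0: each singleton {q} has m*({q}) = 0, and by countable subadditivity m*(union_k {q_k}) <= sum_k m*({q_k}) = sum_k 0 = 0. The reverse inequality m*(E) >= 0 is automatic. So m*(Q cap (-1, 3]) = 0.

0


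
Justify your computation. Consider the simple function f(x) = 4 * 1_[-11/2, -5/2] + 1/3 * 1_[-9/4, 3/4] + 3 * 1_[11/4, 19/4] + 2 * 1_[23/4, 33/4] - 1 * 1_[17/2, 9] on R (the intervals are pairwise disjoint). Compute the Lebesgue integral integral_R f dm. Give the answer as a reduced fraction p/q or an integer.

For a simple function f = sum_i c_i * 1_{A_i} with disjoint A_i,
  integral f dm = sum_i c_i * m(A_i).
Lengths of the A_i:
  m(A_1) = -5/2 - (-11/2) = 3.
  m(A_2) = 3/4 - (-9/4) = 3.
  m(A_3) = 19/4 - 11/4 = 2.
  m(A_4) = 33/4 - 23/4 = 5/2.
  m(A_5) = 9 - 17/2 = 1/2.
Contributions c_i * m(A_i):
  (4) * (3) = 12.
  (1/3) * (3) = 1.
  (3) * (2) = 6.
  (2) * (5/2) = 5.
  (-1) * (1/2) = -1/2.
Total: 12 + 1 + 6 + 5 - 1/2 = 47/2.

47/2


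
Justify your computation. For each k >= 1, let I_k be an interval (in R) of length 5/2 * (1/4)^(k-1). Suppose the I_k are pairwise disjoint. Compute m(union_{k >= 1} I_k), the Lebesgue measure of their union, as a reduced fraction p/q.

By countable additivity of the Lebesgue measure on pairwise disjoint measurable sets,
  m(union_{k >= 1} I_k) = sum_{k >= 1} m(I_k) = sum_{k >= 1} a * r^(k-1),
  with a = 5/2 and r = 1/4.
Since 0 < r = 1/4 < 1, the geometric series converges:
  sum_{k >= 1} a * r^(k-1) = a / (1 - r).
  = 5/2 / (1 - 1/4)
  = 5/2 / (3/4)
  = 10/3.

10/3


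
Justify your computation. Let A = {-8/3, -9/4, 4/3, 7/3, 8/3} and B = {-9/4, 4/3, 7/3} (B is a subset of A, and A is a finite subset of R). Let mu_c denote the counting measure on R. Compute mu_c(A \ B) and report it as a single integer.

Counting measure assigns mu_c(E) = |E| (number of elements) when E is finite. For B subset A, A \ B is the set of elements of A not in B, so |A \ B| = |A| - |B|.
|A| = 5, |B| = 3, so mu_c(A \ B) = 5 - 3 = 2.

2


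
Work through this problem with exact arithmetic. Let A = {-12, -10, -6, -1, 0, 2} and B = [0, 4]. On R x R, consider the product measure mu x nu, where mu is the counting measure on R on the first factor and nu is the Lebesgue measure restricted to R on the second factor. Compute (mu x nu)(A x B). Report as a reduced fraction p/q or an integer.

For a measurable rectangle A x B, the product measure satisfies
  (mu x nu)(A x B) = mu(A) * nu(B).
  mu(A) = 6.
  nu(B) = 4.
  (mu x nu)(A x B) = 6 * 4 = 24.

24


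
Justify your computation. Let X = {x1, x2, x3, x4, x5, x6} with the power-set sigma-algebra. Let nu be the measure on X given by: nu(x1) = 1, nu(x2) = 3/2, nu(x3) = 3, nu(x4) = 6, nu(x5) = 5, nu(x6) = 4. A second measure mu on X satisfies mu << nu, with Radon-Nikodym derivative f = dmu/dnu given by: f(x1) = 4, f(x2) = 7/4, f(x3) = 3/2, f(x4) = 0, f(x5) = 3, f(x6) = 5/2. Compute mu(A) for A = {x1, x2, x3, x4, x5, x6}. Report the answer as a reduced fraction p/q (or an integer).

By the defining property of the Radon-Nikodym derivative, for every measurable set A,
  mu(A) = integral_A f dnu.
Since nu is a discrete measure concentrated on the atoms of X, the integral over A reduces to the sum
  mu(A) = sum_{x in A} f(x) * nu({x}).
Computing each term:
  x1: f(x1) * nu(x1) = 4 * 1 = 4.
  x2: f(x2) * nu(x2) = 7/4 * 3/2 = 21/8.
  x3: f(x3) * nu(x3) = 3/2 * 3 = 9/2.
  x4: f(x4) * nu(x4) = 0 * 6 = 0.
  x5: f(x5) * nu(x5) = 3 * 5 = 15.
  x6: f(x6) * nu(x6) = 5/2 * 4 = 10.
Summing: mu(A) = 4 + 21/8 + 9/2 + 0 + 15 + 10 = 289/8.

289/8


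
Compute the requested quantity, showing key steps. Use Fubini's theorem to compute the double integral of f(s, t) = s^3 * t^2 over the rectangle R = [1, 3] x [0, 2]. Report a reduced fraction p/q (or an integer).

f(s, t) is a tensor product of a function of s and a function of t, and both factors are bounded continuous (hence Lebesgue integrable) on the rectangle, so Fubini's theorem applies:
  integral_R f d(m x m) = (integral_a1^b1 s^3 ds) * (integral_a2^b2 t^2 dt).
Inner integral in s: integral_{1}^{3} s^3 ds = (3^4 - 1^4)/4
  = 20.
Inner integral in t: integral_{0}^{2} t^2 dt = (2^3 - 0^3)/3
  = 8/3.
Product: (20) * (8/3) = 160/3.

160/3


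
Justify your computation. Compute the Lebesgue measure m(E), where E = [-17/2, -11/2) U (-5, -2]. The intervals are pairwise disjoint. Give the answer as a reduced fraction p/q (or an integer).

For pairwise disjoint intervals, m(union_i I_i) = sum_i m(I_i),
and m is invariant under swapping open/closed endpoints (single points have measure 0).
So m(E) = sum_i (b_i - a_i).
  I_1 has length -11/2 - (-17/2) = 3.
  I_2 has length -2 - (-5) = 3.
Summing:
  m(E) = 3 + 3 = 6.

6


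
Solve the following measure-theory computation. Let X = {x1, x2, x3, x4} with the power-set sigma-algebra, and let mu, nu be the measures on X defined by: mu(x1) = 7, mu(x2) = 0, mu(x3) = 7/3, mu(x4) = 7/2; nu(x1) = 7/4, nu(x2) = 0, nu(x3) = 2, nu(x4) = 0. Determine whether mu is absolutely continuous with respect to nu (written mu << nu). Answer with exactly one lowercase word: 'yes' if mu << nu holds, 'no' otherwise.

mu << nu means: every nu-null measurable set is also mu-null; equivalently, for every atom x, if nu({x}) = 0 then mu({x}) = 0.
Checking each atom:
  x1: nu = 7/4 > 0 -> no constraint.
  x2: nu = 0, mu = 0 -> consistent with mu << nu.
  x3: nu = 2 > 0 -> no constraint.
  x4: nu = 0, mu = 7/2 > 0 -> violates mu << nu.
The atom(s) x4 violate the condition (nu = 0 but mu > 0). Therefore mu is NOT absolutely continuous w.r.t. nu.

no


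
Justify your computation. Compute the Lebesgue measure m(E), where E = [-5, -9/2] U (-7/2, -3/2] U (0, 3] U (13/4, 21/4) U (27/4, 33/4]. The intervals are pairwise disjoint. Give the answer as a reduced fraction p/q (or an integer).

For pairwise disjoint intervals, m(union_i I_i) = sum_i m(I_i),
and m is invariant under swapping open/closed endpoints (single points have measure 0).
So m(E) = sum_i (b_i - a_i).
  I_1 has length -9/2 - (-5) = 1/2.
  I_2 has length -3/2 - (-7/2) = 2.
  I_3 has length 3 - 0 = 3.
  I_4 has length 21/4 - 13/4 = 2.
  I_5 has length 33/4 - 27/4 = 3/2.
Summing:
  m(E) = 1/2 + 2 + 3 + 2 + 3/2 = 9.

9


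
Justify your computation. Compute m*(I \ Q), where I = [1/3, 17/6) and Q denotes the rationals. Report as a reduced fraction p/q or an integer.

The interval I = [1/3, 17/6) has m(I) = 17/6 - 1/3 = 5/2 (endpoints are measure-zero, so open/closed/half-open agree). Write I = (I cap Q) u (I \ Q). The rationals in I are countable, so m*(I cap Q) = 0 (cover each rational by intervals whose total length is arbitrarily small). By countable subadditivity m*(I) <= m*(I cap Q) + m*(I \ Q), hence m*(I \ Q) >= m(I) = 5/2. The reverse inequality m*(I \ Q) <= m*(I) = 5/2 is trivial since (I \ Q) is a subset of I. Therefore m*(I \ Q) = 5/2.

5/2


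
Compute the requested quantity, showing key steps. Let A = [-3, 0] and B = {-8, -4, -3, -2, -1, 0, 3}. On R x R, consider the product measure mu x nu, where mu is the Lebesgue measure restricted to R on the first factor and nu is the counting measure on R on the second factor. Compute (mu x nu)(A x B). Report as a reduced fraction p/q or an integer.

For a measurable rectangle A x B, the product measure satisfies
  (mu x nu)(A x B) = mu(A) * nu(B).
  mu(A) = 3.
  nu(B) = 7.
  (mu x nu)(A x B) = 3 * 7 = 21.

21


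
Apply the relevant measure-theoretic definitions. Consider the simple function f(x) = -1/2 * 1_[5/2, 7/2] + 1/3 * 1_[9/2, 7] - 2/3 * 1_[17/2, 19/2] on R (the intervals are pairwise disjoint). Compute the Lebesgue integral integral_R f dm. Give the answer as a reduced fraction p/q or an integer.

For a simple function f = sum_i c_i * 1_{A_i} with disjoint A_i,
  integral f dm = sum_i c_i * m(A_i).
Lengths of the A_i:
  m(A_1) = 7/2 - 5/2 = 1.
  m(A_2) = 7 - 9/2 = 5/2.
  m(A_3) = 19/2 - 17/2 = 1.
Contributions c_i * m(A_i):
  (-1/2) * (1) = -1/2.
  (1/3) * (5/2) = 5/6.
  (-2/3) * (1) = -2/3.
Total: -1/2 + 5/6 - 2/3 = -1/3.

-1/3


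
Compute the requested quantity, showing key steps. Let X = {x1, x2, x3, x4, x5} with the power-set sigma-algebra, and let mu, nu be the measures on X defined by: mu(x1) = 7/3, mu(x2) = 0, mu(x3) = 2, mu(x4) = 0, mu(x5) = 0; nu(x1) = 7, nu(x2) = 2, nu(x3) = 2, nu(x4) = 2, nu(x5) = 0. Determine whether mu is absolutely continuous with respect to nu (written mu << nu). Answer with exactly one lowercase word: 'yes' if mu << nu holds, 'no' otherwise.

mu << nu means: every nu-null measurable set is also mu-null; equivalently, for every atom x, if nu({x}) = 0 then mu({x}) = 0.
Checking each atom:
  x1: nu = 7 > 0 -> no constraint.
  x2: nu = 2 > 0 -> no constraint.
  x3: nu = 2 > 0 -> no constraint.
  x4: nu = 2 > 0 -> no constraint.
  x5: nu = 0, mu = 0 -> consistent with mu << nu.
No atom violates the condition. Therefore mu << nu.

yes


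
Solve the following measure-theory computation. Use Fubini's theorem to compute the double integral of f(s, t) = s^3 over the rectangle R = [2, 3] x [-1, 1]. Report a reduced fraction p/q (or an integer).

f(s, t) is a tensor product of a function of s and a function of t, and both factors are bounded continuous (hence Lebesgue integrable) on the rectangle, so Fubini's theorem applies:
  integral_R f d(m x m) = (integral_a1^b1 s^3 ds) * (integral_a2^b2 1 dt).
Inner integral in s: integral_{2}^{3} s^3 ds = (3^4 - 2^4)/4
  = 65/4.
Inner integral in t: integral_{-1}^{1} 1 dt = (1^1 - (-1)^1)/1
  = 2.
Product: (65/4) * (2) = 65/2.

65/2


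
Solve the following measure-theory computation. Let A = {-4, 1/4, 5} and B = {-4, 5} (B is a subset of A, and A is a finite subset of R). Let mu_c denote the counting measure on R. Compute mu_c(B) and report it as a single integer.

Counting measure assigns mu_c(E) = |E| (number of elements) when E is finite.
B has 2 element(s), so mu_c(B) = 2.

2


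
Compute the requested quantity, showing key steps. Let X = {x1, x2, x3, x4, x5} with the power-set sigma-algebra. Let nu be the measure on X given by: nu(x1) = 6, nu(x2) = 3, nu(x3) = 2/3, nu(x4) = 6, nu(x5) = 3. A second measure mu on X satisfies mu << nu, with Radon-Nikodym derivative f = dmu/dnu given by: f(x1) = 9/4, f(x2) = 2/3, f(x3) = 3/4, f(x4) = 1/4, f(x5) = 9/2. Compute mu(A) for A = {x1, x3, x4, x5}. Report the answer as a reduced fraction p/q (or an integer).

By the defining property of the Radon-Nikodym derivative, for every measurable set A,
  mu(A) = integral_A f dnu.
Since nu is a discrete measure concentrated on the atoms of X, the integral over A reduces to the sum
  mu(A) = sum_{x in A} f(x) * nu({x}).
Computing each term:
  x1: f(x1) * nu(x1) = 9/4 * 6 = 27/2.
  x3: f(x3) * nu(x3) = 3/4 * 2/3 = 1/2.
  x4: f(x4) * nu(x4) = 1/4 * 6 = 3/2.
  x5: f(x5) * nu(x5) = 9/2 * 3 = 27/2.
Summing: mu(A) = 27/2 + 1/2 + 3/2 + 27/2 = 29.

29


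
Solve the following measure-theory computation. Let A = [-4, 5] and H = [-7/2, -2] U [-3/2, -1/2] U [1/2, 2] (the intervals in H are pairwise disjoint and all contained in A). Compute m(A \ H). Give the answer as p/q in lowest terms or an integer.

The ambient interval has length m(A) = 5 - (-4) = 9.
Since the holes are disjoint and sit inside A, by finite additivity
  m(H) = sum_i (b_i - a_i), and m(A \ H) = m(A) - m(H).
Computing the hole measures:
  m(H_1) = -2 - (-7/2) = 3/2.
  m(H_2) = -1/2 - (-3/2) = 1.
  m(H_3) = 2 - 1/2 = 3/2.
Summed: m(H) = 3/2 + 1 + 3/2 = 4.
So m(A \ H) = 9 - 4 = 5.

5


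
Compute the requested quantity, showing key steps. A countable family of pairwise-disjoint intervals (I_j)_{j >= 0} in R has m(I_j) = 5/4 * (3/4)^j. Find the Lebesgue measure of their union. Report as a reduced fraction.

By countable additivity of the Lebesgue measure on pairwise disjoint measurable sets,
  m(union_{j >= 0} I_j) = sum_{j >= 0} m(I_j) = sum_{j >= 0} a * r^j,
  with a = 5/4 and r = 3/4.
Since 0 < r = 3/4 < 1, the geometric series converges:
  sum_{j >= 0} a * r^j = a / (1 - r).
  = 5/4 / (1 - 3/4)
  = 5/4 / (1/4)
  = 5.

5


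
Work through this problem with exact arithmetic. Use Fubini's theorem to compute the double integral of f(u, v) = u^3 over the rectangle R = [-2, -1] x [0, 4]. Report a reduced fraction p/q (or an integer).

f(u, v) is a tensor product of a function of u and a function of v, and both factors are bounded continuous (hence Lebesgue integrable) on the rectangle, so Fubini's theorem applies:
  integral_R f d(m x m) = (integral_a1^b1 u^3 du) * (integral_a2^b2 1 dv).
Inner integral in u: integral_{-2}^{-1} u^3 du = ((-1)^4 - (-2)^4)/4
  = -15/4.
Inner integral in v: integral_{0}^{4} 1 dv = (4^1 - 0^1)/1
  = 4.
Product: (-15/4) * (4) = -15.

-15


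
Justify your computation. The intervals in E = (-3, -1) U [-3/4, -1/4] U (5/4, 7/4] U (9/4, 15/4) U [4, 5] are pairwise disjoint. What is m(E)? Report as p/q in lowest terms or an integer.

For pairwise disjoint intervals, m(union_i I_i) = sum_i m(I_i),
and m is invariant under swapping open/closed endpoints (single points have measure 0).
So m(E) = sum_i (b_i - a_i).
  I_1 has length -1 - (-3) = 2.
  I_2 has length -1/4 - (-3/4) = 1/2.
  I_3 has length 7/4 - 5/4 = 1/2.
  I_4 has length 15/4 - 9/4 = 3/2.
  I_5 has length 5 - 4 = 1.
Summing:
  m(E) = 2 + 1/2 + 1/2 + 3/2 + 1 = 11/2.

11/2


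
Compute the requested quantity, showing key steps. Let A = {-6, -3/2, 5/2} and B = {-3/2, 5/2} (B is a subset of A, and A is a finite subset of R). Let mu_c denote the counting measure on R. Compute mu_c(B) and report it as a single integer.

Counting measure assigns mu_c(E) = |E| (number of elements) when E is finite.
B has 2 element(s), so mu_c(B) = 2.

2


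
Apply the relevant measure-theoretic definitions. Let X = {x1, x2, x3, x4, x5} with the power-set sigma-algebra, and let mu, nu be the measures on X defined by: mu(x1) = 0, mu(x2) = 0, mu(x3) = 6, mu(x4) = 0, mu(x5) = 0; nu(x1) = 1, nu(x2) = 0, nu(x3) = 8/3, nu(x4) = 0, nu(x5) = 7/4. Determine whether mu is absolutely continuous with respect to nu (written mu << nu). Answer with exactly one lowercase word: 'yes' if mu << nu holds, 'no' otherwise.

mu << nu means: every nu-null measurable set is also mu-null; equivalently, for every atom x, if nu({x}) = 0 then mu({x}) = 0.
Checking each atom:
  x1: nu = 1 > 0 -> no constraint.
  x2: nu = 0, mu = 0 -> consistent with mu << nu.
  x3: nu = 8/3 > 0 -> no constraint.
  x4: nu = 0, mu = 0 -> consistent with mu << nu.
  x5: nu = 7/4 > 0 -> no constraint.
No atom violates the condition. Therefore mu << nu.

yes


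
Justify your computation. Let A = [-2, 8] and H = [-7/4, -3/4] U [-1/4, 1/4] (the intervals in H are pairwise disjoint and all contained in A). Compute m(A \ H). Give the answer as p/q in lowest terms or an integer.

The ambient interval has length m(A) = 8 - (-2) = 10.
Since the holes are disjoint and sit inside A, by finite additivity
  m(H) = sum_i (b_i - a_i), and m(A \ H) = m(A) - m(H).
Computing the hole measures:
  m(H_1) = -3/4 - (-7/4) = 1.
  m(H_2) = 1/4 - (-1/4) = 1/2.
Summed: m(H) = 1 + 1/2 = 3/2.
So m(A \ H) = 10 - 3/2 = 17/2.

17/2


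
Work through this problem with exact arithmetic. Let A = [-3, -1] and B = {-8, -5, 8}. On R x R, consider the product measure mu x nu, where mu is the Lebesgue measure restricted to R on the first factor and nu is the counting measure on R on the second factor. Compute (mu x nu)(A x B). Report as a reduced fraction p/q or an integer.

For a measurable rectangle A x B, the product measure satisfies
  (mu x nu)(A x B) = mu(A) * nu(B).
  mu(A) = 2.
  nu(B) = 3.
  (mu x nu)(A x B) = 2 * 3 = 6.

6
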